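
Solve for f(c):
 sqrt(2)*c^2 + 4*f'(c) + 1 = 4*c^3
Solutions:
 f(c) = C1 + c^4/4 - sqrt(2)*c^3/12 - c/4


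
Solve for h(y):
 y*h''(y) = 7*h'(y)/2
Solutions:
 h(y) = C1 + C2*y^(9/2)


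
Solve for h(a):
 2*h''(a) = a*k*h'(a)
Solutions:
 h(a) = Piecewise((-sqrt(pi)*C1*erf(a*sqrt(-k)/2)/sqrt(-k) - C2, (k > 0) | (k < 0)), (-C1*a - C2, True))


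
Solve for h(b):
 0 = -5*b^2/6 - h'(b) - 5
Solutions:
 h(b) = C1 - 5*b^3/18 - 5*b


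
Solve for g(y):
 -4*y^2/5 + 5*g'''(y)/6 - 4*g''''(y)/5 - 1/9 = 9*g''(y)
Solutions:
 g(y) = C1 + C2*y - y^4/135 - 2*y^3/729 + 317*y^2/328050 + (C3*sin(sqrt(25295)*y/48) + C4*cos(sqrt(25295)*y/48))*exp(25*y/48)


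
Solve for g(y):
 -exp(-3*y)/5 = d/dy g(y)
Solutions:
 g(y) = C1 + exp(-3*y)/15


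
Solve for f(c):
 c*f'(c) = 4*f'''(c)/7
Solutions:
 f(c) = C1 + Integral(C2*airyai(14^(1/3)*c/2) + C3*airybi(14^(1/3)*c/2), c)


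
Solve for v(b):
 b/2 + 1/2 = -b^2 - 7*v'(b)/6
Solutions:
 v(b) = C1 - 2*b^3/7 - 3*b^2/14 - 3*b/7


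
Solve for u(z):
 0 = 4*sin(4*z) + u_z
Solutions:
 u(z) = C1 + cos(4*z)


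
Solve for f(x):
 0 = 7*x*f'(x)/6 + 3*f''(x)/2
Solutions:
 f(x) = C1 + C2*erf(sqrt(14)*x/6)


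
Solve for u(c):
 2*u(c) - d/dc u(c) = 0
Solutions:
 u(c) = C1*exp(2*c)


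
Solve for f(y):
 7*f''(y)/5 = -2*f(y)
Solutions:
 f(y) = C1*sin(sqrt(70)*y/7) + C2*cos(sqrt(70)*y/7)


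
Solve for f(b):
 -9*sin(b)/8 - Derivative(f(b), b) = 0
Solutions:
 f(b) = C1 + 9*cos(b)/8


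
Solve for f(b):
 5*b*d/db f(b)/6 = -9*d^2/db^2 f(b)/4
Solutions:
 f(b) = C1 + C2*erf(sqrt(15)*b/9)


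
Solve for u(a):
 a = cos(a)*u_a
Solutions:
 u(a) = C1 + Integral(a/cos(a), a)


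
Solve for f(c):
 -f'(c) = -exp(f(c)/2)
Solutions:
 f(c) = 2*log(-1/(C1 + c)) + 2*log(2)


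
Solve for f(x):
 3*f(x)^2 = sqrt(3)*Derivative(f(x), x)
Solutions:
 f(x) = -1/(C1 + sqrt(3)*x)


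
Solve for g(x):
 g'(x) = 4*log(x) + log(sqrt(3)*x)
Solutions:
 g(x) = C1 + 5*x*log(x) - 5*x + x*log(3)/2


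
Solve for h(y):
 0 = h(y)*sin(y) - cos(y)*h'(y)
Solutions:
 h(y) = C1/cos(y)


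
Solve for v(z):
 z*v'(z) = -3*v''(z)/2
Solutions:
 v(z) = C1 + C2*erf(sqrt(3)*z/3)


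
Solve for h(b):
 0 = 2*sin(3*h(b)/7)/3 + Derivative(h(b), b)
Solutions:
 2*b/3 + 7*log(cos(3*h(b)/7) - 1)/6 - 7*log(cos(3*h(b)/7) + 1)/6 = C1


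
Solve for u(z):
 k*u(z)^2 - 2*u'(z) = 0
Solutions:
 u(z) = -2/(C1 + k*z)


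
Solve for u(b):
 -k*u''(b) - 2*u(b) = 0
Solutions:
 u(b) = C1*exp(-sqrt(2)*b*sqrt(-1/k)) + C2*exp(sqrt(2)*b*sqrt(-1/k))


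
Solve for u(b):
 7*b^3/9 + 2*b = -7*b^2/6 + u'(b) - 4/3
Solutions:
 u(b) = C1 + 7*b^4/36 + 7*b^3/18 + b^2 + 4*b/3


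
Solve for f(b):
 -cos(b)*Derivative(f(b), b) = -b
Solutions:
 f(b) = C1 + Integral(b/cos(b), b)


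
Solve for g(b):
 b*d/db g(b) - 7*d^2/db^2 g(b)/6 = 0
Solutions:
 g(b) = C1 + C2*erfi(sqrt(21)*b/7)


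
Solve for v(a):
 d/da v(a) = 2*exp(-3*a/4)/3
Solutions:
 v(a) = C1 - 8*exp(-3*a/4)/9


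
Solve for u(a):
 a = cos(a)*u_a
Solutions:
 u(a) = C1 + Integral(a/cos(a), a)


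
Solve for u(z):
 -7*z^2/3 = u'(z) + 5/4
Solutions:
 u(z) = C1 - 7*z^3/9 - 5*z/4


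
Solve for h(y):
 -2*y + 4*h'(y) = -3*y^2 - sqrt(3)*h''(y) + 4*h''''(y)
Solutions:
 h(y) = C1 + C2*exp(-y*(3^(5/6)/(sqrt(144 - sqrt(3)) + 12)^(1/3) + 3^(2/3)*(sqrt(144 - sqrt(3)) + 12)^(1/3))/12)*sin(y*(-3^(1/6)*(sqrt(144 - sqrt(3)) + 12)^(1/3) + 3^(1/3)/(sqrt(144 - sqrt(3)) + 12)^(1/3))/4) + C3*exp(-y*(3^(5/6)/(sqrt(144 - sqrt(3)) + 12)^(1/3) + 3^(2/3)*(sqrt(144 - sqrt(3)) + 12)^(1/3))/12)*cos(y*(-3^(1/6)*(sqrt(144 - sqrt(3)) + 12)^(1/3) + 3^(1/3)/(sqrt(144 - sqrt(3)) + 12)^(1/3))/4) + C4*exp(y*(3^(5/6)/(sqrt(144 - sqrt(3)) + 12)^(1/3) + 3^(2/3)*(sqrt(144 - sqrt(3)) + 12)^(1/3))/6) - y^3/4 + y^2/4 + 3*sqrt(3)*y^2/16 - 9*y/32 - sqrt(3)*y/8


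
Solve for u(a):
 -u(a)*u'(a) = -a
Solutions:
 u(a) = -sqrt(C1 + a^2)
 u(a) = sqrt(C1 + a^2)


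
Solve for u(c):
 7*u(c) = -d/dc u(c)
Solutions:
 u(c) = C1*exp(-7*c)


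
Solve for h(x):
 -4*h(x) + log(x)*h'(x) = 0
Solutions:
 h(x) = C1*exp(4*li(x))


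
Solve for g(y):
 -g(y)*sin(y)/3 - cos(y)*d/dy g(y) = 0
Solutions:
 g(y) = C1*cos(y)^(1/3)


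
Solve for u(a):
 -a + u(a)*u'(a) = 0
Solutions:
 u(a) = -sqrt(C1 + a^2)
 u(a) = sqrt(C1 + a^2)


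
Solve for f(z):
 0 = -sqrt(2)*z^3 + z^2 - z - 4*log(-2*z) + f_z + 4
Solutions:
 f(z) = C1 + sqrt(2)*z^4/4 - z^3/3 + z^2/2 + 4*z*log(-z) + 4*z*(-2 + log(2))


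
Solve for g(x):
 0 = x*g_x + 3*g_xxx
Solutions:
 g(x) = C1 + Integral(C2*airyai(-3^(2/3)*x/3) + C3*airybi(-3^(2/3)*x/3), x)


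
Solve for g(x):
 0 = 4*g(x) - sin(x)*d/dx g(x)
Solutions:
 g(x) = C1*(cos(x)^2 - 2*cos(x) + 1)/(cos(x)^2 + 2*cos(x) + 1)


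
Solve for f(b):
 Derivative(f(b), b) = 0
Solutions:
 f(b) = C1


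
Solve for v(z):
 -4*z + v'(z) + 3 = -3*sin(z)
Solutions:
 v(z) = C1 + 2*z^2 - 3*z + 3*cos(z)


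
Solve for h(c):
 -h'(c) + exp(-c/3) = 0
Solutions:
 h(c) = C1 - 3*exp(-c/3)


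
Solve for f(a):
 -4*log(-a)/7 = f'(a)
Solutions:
 f(a) = C1 - 4*a*log(-a)/7 + 4*a/7


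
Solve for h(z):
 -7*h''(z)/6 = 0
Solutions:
 h(z) = C1 + C2*z


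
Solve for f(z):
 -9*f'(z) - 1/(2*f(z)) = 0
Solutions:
 f(z) = -sqrt(C1 - z)/3
 f(z) = sqrt(C1 - z)/3


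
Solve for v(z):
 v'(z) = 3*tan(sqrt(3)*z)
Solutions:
 v(z) = C1 - sqrt(3)*log(cos(sqrt(3)*z))


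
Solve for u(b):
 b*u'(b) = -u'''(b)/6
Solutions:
 u(b) = C1 + Integral(C2*airyai(-6^(1/3)*b) + C3*airybi(-6^(1/3)*b), b)


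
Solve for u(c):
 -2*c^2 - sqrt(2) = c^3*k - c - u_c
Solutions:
 u(c) = C1 + c^4*k/4 + 2*c^3/3 - c^2/2 + sqrt(2)*c


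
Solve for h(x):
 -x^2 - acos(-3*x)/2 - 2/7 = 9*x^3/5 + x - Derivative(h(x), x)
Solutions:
 h(x) = C1 + 9*x^4/20 + x^3/3 + x^2/2 + x*acos(-3*x)/2 + 2*x/7 + sqrt(1 - 9*x^2)/6


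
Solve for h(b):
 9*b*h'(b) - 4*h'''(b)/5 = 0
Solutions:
 h(b) = C1 + Integral(C2*airyai(90^(1/3)*b/2) + C3*airybi(90^(1/3)*b/2), b)


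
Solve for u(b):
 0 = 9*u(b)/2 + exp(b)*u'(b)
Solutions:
 u(b) = C1*exp(9*exp(-b)/2)


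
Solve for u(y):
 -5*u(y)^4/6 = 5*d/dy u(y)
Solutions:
 u(y) = 2^(1/3)*(1/(C1 + y))^(1/3)
 u(y) = 2^(1/3)*(-1 - sqrt(3)*I)*(1/(C1 + y))^(1/3)/2
 u(y) = 2^(1/3)*(-1 + sqrt(3)*I)*(1/(C1 + y))^(1/3)/2


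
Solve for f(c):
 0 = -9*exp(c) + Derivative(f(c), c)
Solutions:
 f(c) = C1 + 9*exp(c)


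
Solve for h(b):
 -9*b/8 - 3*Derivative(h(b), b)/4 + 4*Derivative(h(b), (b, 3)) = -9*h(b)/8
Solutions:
 h(b) = C3*exp(-3*b/4) + b + (C1*sin(sqrt(15)*b/8) + C2*cos(sqrt(15)*b/8))*exp(3*b/8) + 2/3


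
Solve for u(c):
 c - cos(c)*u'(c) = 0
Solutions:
 u(c) = C1 + Integral(c/cos(c), c)


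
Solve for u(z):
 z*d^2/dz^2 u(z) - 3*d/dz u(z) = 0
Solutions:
 u(z) = C1 + C2*z^4


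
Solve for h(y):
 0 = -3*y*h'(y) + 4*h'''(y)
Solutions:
 h(y) = C1 + Integral(C2*airyai(6^(1/3)*y/2) + C3*airybi(6^(1/3)*y/2), y)


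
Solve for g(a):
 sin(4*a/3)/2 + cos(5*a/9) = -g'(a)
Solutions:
 g(a) = C1 - 9*sin(5*a/9)/5 + 3*cos(4*a/3)/8


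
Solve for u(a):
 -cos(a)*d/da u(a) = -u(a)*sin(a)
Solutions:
 u(a) = C1/cos(a)


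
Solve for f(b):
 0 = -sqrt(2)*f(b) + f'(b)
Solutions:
 f(b) = C1*exp(sqrt(2)*b)


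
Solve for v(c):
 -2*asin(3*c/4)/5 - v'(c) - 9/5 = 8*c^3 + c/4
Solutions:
 v(c) = C1 - 2*c^4 - c^2/8 - 2*c*asin(3*c/4)/5 - 9*c/5 - 2*sqrt(16 - 9*c^2)/15


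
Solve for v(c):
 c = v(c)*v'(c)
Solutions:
 v(c) = -sqrt(C1 + c^2)
 v(c) = sqrt(C1 + c^2)


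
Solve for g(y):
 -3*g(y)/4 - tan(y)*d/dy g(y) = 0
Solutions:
 g(y) = C1/sin(y)^(3/4)


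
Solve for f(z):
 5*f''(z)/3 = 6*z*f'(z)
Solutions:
 f(z) = C1 + C2*erfi(3*sqrt(5)*z/5)


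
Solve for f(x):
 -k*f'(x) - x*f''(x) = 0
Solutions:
 f(x) = C1 + x^(1 - re(k))*(C2*sin(log(x)*Abs(im(k))) + C3*cos(log(x)*im(k)))


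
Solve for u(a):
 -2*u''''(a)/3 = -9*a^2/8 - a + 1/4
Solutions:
 u(a) = C1 + C2*a + C3*a^2 + C4*a^3 + 3*a^6/640 + a^5/80 - a^4/64


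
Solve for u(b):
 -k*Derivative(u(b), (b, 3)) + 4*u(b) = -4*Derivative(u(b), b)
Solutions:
 u(b) = C1*exp(b*(6^(1/3)*(sqrt(3)*sqrt((27 - 16/k)/k^2) - 9/k)^(1/3)/6 - 2^(1/3)*3^(5/6)*I*(sqrt(3)*sqrt((27 - 16/k)/k^2) - 9/k)^(1/3)/6 - 8/(k*(-6^(1/3) + 2^(1/3)*3^(5/6)*I)*(sqrt(3)*sqrt((27 - 16/k)/k^2) - 9/k)^(1/3)))) + C2*exp(b*(6^(1/3)*(sqrt(3)*sqrt((27 - 16/k)/k^2) - 9/k)^(1/3)/6 + 2^(1/3)*3^(5/6)*I*(sqrt(3)*sqrt((27 - 16/k)/k^2) - 9/k)^(1/3)/6 + 8/(k*(6^(1/3) + 2^(1/3)*3^(5/6)*I)*(sqrt(3)*sqrt((27 - 16/k)/k^2) - 9/k)^(1/3)))) + C3*exp(-6^(1/3)*b*((sqrt(3)*sqrt((27 - 16/k)/k^2) - 9/k)^(1/3) + 2*6^(1/3)/(k*(sqrt(3)*sqrt((27 - 16/k)/k^2) - 9/k)^(1/3)))/3)


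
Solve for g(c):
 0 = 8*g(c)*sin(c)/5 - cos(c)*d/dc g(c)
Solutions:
 g(c) = C1/cos(c)^(8/5)


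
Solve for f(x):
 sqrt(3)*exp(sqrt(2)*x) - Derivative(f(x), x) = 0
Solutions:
 f(x) = C1 + sqrt(6)*exp(sqrt(2)*x)/2


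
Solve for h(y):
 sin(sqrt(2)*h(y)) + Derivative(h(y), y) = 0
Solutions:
 h(y) = sqrt(2)*(pi - acos((-exp(2*sqrt(2)*C1) - exp(2*sqrt(2)*y))/(exp(2*sqrt(2)*C1) - exp(2*sqrt(2)*y)))/2)
 h(y) = sqrt(2)*acos((-exp(2*sqrt(2)*C1) - exp(2*sqrt(2)*y))/(exp(2*sqrt(2)*C1) - exp(2*sqrt(2)*y)))/2


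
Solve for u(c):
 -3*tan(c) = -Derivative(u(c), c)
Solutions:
 u(c) = C1 - 3*log(cos(c))


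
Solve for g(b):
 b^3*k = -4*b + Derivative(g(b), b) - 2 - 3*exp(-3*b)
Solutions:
 g(b) = C1 + b^4*k/4 + 2*b^2 + 2*b - exp(-3*b)


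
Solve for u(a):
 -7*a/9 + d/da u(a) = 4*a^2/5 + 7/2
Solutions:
 u(a) = C1 + 4*a^3/15 + 7*a^2/18 + 7*a/2


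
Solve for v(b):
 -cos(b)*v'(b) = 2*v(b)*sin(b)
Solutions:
 v(b) = C1*cos(b)^2


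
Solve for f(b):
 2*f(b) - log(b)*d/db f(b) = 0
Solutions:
 f(b) = C1*exp(2*li(b))


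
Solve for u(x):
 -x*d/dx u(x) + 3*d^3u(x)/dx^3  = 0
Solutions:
 u(x) = C1 + Integral(C2*airyai(3^(2/3)*x/3) + C3*airybi(3^(2/3)*x/3), x)


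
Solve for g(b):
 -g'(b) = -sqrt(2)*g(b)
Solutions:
 g(b) = C1*exp(sqrt(2)*b)


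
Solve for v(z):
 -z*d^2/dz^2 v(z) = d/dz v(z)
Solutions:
 v(z) = C1 + C2*log(z)


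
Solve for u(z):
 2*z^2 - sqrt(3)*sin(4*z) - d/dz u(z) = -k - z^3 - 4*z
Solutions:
 u(z) = C1 + k*z + z^4/4 + 2*z^3/3 + 2*z^2 + sqrt(3)*cos(4*z)/4


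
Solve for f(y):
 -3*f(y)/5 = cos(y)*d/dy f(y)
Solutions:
 f(y) = C1*(sin(y) - 1)^(3/10)/(sin(y) + 1)^(3/10)


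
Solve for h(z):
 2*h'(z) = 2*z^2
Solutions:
 h(z) = C1 + z^3/3


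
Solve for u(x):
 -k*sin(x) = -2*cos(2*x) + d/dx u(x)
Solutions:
 u(x) = C1 + k*cos(x) + sin(2*x)


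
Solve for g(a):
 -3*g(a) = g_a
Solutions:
 g(a) = C1*exp(-3*a)


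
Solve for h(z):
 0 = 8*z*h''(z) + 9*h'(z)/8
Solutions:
 h(z) = C1 + C2*z^(55/64)


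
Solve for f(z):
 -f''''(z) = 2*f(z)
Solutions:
 f(z) = (C1*sin(2^(3/4)*z/2) + C2*cos(2^(3/4)*z/2))*exp(-2^(3/4)*z/2) + (C3*sin(2^(3/4)*z/2) + C4*cos(2^(3/4)*z/2))*exp(2^(3/4)*z/2)


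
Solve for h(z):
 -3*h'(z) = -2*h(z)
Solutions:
 h(z) = C1*exp(2*z/3)


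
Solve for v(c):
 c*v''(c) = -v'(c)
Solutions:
 v(c) = C1 + C2*log(c)


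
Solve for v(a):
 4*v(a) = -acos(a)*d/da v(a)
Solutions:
 v(a) = C1*exp(-4*Integral(1/acos(a), a))


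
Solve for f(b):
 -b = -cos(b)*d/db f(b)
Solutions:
 f(b) = C1 + Integral(b/cos(b), b)


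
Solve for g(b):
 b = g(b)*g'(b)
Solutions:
 g(b) = -sqrt(C1 + b^2)
 g(b) = sqrt(C1 + b^2)


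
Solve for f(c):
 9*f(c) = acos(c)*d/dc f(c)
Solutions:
 f(c) = C1*exp(9*Integral(1/acos(c), c))


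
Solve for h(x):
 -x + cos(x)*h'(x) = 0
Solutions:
 h(x) = C1 + Integral(x/cos(x), x)


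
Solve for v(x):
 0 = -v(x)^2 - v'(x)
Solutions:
 v(x) = 1/(C1 + x)


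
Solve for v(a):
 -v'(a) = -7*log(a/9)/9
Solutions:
 v(a) = C1 + 7*a*log(a)/9 - 14*a*log(3)/9 - 7*a/9


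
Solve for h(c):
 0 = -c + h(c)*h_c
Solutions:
 h(c) = -sqrt(C1 + c^2)
 h(c) = sqrt(C1 + c^2)


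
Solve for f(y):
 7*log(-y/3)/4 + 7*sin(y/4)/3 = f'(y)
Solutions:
 f(y) = C1 + 7*y*log(-y)/4 - 7*y*log(3)/4 - 7*y/4 - 28*cos(y/4)/3


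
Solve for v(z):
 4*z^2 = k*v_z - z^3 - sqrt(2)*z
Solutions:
 v(z) = C1 + z^4/(4*k) + 4*z^3/(3*k) + sqrt(2)*z^2/(2*k)


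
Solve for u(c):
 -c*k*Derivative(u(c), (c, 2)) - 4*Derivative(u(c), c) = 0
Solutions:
 u(c) = C1 + c^(((re(k) - 4)*re(k) + im(k)^2)/(re(k)^2 + im(k)^2))*(C2*sin(4*log(c)*Abs(im(k))/(re(k)^2 + im(k)^2)) + C3*cos(4*log(c)*im(k)/(re(k)^2 + im(k)^2)))


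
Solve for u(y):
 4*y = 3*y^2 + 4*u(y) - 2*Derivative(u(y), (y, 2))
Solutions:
 u(y) = C1*exp(-sqrt(2)*y) + C2*exp(sqrt(2)*y) - 3*y^2/4 + y - 3/4


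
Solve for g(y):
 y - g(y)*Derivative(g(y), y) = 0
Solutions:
 g(y) = -sqrt(C1 + y^2)
 g(y) = sqrt(C1 + y^2)


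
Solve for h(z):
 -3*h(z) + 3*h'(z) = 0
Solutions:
 h(z) = C1*exp(z)


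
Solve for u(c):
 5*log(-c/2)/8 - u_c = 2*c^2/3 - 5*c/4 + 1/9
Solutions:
 u(c) = C1 - 2*c^3/9 + 5*c^2/8 + 5*c*log(-c)/8 + c*(-53 - 45*log(2))/72


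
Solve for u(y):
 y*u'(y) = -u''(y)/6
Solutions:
 u(y) = C1 + C2*erf(sqrt(3)*y)


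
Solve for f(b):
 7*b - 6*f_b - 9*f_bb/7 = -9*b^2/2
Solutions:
 f(b) = C1 + C2*exp(-14*b/3) + b^3/4 + 71*b^2/168 - 71*b/392


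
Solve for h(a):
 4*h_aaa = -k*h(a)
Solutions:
 h(a) = C1*exp(2^(1/3)*a*(-k)^(1/3)/2) + C2*exp(2^(1/3)*a*(-k)^(1/3)*(-1 + sqrt(3)*I)/4) + C3*exp(-2^(1/3)*a*(-k)^(1/3)*(1 + sqrt(3)*I)/4)


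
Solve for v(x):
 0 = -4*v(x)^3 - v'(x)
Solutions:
 v(x) = -sqrt(2)*sqrt(-1/(C1 - 4*x))/2
 v(x) = sqrt(2)*sqrt(-1/(C1 - 4*x))/2


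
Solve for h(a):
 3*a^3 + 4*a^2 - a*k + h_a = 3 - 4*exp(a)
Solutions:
 h(a) = C1 - 3*a^4/4 - 4*a^3/3 + a^2*k/2 + 3*a - 4*exp(a)


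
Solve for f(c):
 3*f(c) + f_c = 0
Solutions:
 f(c) = C1*exp(-3*c)


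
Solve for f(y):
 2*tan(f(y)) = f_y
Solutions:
 f(y) = pi - asin(C1*exp(2*y))
 f(y) = asin(C1*exp(2*y))


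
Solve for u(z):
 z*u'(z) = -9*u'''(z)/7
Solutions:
 u(z) = C1 + Integral(C2*airyai(-21^(1/3)*z/3) + C3*airybi(-21^(1/3)*z/3), z)


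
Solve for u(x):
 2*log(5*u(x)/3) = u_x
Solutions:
 Integral(1/(-log(_y) - log(5) + log(3)), (_y, u(x)))/2 = C1 - x


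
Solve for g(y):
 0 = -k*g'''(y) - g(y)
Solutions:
 g(y) = C1*exp(y*(-1/k)^(1/3)) + C2*exp(y*(-1/k)^(1/3)*(-1 + sqrt(3)*I)/2) + C3*exp(-y*(-1/k)^(1/3)*(1 + sqrt(3)*I)/2)


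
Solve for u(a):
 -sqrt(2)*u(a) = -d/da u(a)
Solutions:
 u(a) = C1*exp(sqrt(2)*a)


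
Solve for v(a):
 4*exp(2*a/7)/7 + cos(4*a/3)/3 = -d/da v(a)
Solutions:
 v(a) = C1 - 2*exp(2*a/7) - sin(4*a/3)/4


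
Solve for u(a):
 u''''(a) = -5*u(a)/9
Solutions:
 u(a) = (C1*sin(5^(1/4)*sqrt(6)*a/6) + C2*cos(5^(1/4)*sqrt(6)*a/6))*exp(-5^(1/4)*sqrt(6)*a/6) + (C3*sin(5^(1/4)*sqrt(6)*a/6) + C4*cos(5^(1/4)*sqrt(6)*a/6))*exp(5^(1/4)*sqrt(6)*a/6)


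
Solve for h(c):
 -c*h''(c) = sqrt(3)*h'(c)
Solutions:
 h(c) = C1 + C2*c^(1 - sqrt(3))


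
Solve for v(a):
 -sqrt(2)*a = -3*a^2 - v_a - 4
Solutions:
 v(a) = C1 - a^3 + sqrt(2)*a^2/2 - 4*a


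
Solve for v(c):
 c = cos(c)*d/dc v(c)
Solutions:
 v(c) = C1 + Integral(c/cos(c), c)


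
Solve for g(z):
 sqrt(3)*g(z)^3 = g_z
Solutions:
 g(z) = -sqrt(2)*sqrt(-1/(C1 + sqrt(3)*z))/2
 g(z) = sqrt(2)*sqrt(-1/(C1 + sqrt(3)*z))/2


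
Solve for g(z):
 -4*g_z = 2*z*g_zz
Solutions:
 g(z) = C1 + C2/z


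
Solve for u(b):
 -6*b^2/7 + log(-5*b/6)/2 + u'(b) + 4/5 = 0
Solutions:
 u(b) = C1 + 2*b^3/7 - b*log(-b)/2 + b*(-5*log(5) - 3 + 5*log(6))/10


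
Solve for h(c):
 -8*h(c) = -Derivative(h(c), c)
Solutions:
 h(c) = C1*exp(8*c)


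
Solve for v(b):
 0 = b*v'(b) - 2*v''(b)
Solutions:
 v(b) = C1 + C2*erfi(b/2)


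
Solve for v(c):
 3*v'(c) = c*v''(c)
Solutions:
 v(c) = C1 + C2*c^4


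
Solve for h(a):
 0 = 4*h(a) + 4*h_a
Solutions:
 h(a) = C1*exp(-a)


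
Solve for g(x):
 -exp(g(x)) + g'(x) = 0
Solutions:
 g(x) = log(-1/(C1 + x))


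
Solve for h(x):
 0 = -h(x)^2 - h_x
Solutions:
 h(x) = 1/(C1 + x)


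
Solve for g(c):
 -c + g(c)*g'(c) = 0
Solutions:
 g(c) = -sqrt(C1 + c^2)
 g(c) = sqrt(C1 + c^2)


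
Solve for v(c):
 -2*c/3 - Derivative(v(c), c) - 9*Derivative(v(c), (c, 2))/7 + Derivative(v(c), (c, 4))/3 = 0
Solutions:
 v(c) = C1 + C2*exp(-c*(6*3^(2/3)*98^(1/3)/(sqrt(133) + 49)^(1/3) + 84^(1/3)*(sqrt(133) + 49)^(1/3))/28)*sin(3^(1/6)*c*(-28^(1/3)*3^(2/3)*(sqrt(133) + 49)^(1/3) + 18*98^(1/3)/(sqrt(133) + 49)^(1/3))/28) + C3*exp(-c*(6*3^(2/3)*98^(1/3)/(sqrt(133) + 49)^(1/3) + 84^(1/3)*(sqrt(133) + 49)^(1/3))/28)*cos(3^(1/6)*c*(-28^(1/3)*3^(2/3)*(sqrt(133) + 49)^(1/3) + 18*98^(1/3)/(sqrt(133) + 49)^(1/3))/28) + C4*exp(c*(6*3^(2/3)*98^(1/3)/(sqrt(133) + 49)^(1/3) + 84^(1/3)*(sqrt(133) + 49)^(1/3))/14) - c^2/3 + 6*c/7


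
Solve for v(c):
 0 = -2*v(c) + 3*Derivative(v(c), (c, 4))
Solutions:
 v(c) = C1*exp(-2^(1/4)*3^(3/4)*c/3) + C2*exp(2^(1/4)*3^(3/4)*c/3) + C3*sin(2^(1/4)*3^(3/4)*c/3) + C4*cos(2^(1/4)*3^(3/4)*c/3)


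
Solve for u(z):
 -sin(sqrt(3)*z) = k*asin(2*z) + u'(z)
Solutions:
 u(z) = C1 - k*(z*asin(2*z) + sqrt(1 - 4*z^2)/2) + sqrt(3)*cos(sqrt(3)*z)/3


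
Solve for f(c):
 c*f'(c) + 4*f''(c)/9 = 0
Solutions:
 f(c) = C1 + C2*erf(3*sqrt(2)*c/4)


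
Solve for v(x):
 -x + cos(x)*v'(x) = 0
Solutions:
 v(x) = C1 + Integral(x/cos(x), x)


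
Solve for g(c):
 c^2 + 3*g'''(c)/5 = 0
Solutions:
 g(c) = C1 + C2*c + C3*c^2 - c^5/36


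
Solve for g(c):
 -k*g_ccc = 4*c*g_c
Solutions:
 g(c) = C1 + Integral(C2*airyai(2^(2/3)*c*(-1/k)^(1/3)) + C3*airybi(2^(2/3)*c*(-1/k)^(1/3)), c)


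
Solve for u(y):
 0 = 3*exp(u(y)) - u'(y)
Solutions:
 u(y) = log(-1/(C1 + 3*y))


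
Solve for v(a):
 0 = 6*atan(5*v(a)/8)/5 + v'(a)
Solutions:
 Integral(1/atan(5*_y/8), (_y, v(a))) = C1 - 6*a/5


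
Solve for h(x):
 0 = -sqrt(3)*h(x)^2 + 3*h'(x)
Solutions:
 h(x) = -3/(C1 + sqrt(3)*x)


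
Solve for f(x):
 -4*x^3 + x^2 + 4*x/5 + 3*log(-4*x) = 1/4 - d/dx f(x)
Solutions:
 f(x) = C1 + x^4 - x^3/3 - 2*x^2/5 - 3*x*log(-x) + x*(13/4 - 6*log(2))


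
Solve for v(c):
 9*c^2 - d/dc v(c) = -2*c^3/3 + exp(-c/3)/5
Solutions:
 v(c) = C1 + c^4/6 + 3*c^3 + 3*exp(-c/3)/5


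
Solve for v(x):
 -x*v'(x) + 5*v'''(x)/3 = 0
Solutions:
 v(x) = C1 + Integral(C2*airyai(3^(1/3)*5^(2/3)*x/5) + C3*airybi(3^(1/3)*5^(2/3)*x/5), x)


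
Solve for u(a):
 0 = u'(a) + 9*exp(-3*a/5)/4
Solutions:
 u(a) = C1 + 15*exp(-3*a/5)/4


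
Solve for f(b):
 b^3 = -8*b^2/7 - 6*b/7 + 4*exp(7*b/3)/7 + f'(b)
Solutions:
 f(b) = C1 + b^4/4 + 8*b^3/21 + 3*b^2/7 - 12*exp(7*b/3)/49


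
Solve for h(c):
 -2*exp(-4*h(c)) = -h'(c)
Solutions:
 h(c) = log(-I*(C1 + 8*c)^(1/4))
 h(c) = log(I*(C1 + 8*c)^(1/4))
 h(c) = log(-(C1 + 8*c)^(1/4))
 h(c) = log(C1 + 8*c)/4


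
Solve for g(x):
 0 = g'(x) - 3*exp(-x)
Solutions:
 g(x) = C1 - 3*exp(-x)


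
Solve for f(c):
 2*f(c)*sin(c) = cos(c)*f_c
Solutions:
 f(c) = C1/cos(c)^2


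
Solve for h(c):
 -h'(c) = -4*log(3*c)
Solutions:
 h(c) = C1 + 4*c*log(c) - 4*c + c*log(81)


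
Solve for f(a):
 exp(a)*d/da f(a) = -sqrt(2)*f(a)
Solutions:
 f(a) = C1*exp(sqrt(2)*exp(-a))


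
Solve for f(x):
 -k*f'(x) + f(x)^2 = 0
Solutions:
 f(x) = -k/(C1*k + x)


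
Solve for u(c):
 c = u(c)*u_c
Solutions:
 u(c) = -sqrt(C1 + c^2)
 u(c) = sqrt(C1 + c^2)


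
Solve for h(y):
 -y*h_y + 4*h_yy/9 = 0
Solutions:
 h(y) = C1 + C2*erfi(3*sqrt(2)*y/4)


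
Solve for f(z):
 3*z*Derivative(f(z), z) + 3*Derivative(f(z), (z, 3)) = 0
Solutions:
 f(z) = C1 + Integral(C2*airyai(-z) + C3*airybi(-z), z)


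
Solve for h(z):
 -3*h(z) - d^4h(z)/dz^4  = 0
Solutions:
 h(z) = (C1*sin(sqrt(2)*3^(1/4)*z/2) + C2*cos(sqrt(2)*3^(1/4)*z/2))*exp(-sqrt(2)*3^(1/4)*z/2) + (C3*sin(sqrt(2)*3^(1/4)*z/2) + C4*cos(sqrt(2)*3^(1/4)*z/2))*exp(sqrt(2)*3^(1/4)*z/2)


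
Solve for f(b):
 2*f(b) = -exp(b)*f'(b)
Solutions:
 f(b) = C1*exp(2*exp(-b))


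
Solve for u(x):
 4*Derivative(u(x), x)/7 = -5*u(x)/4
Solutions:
 u(x) = C1*exp(-35*x/16)


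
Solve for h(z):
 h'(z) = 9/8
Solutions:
 h(z) = C1 + 9*z/8


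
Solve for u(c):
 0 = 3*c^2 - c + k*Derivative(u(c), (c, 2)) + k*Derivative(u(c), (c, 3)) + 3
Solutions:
 u(c) = C1 + C2*c + C3*exp(-c) - c^4/(4*k) + 7*c^3/(6*k) - 5*c^2/k


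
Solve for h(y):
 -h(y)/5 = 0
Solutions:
 h(y) = 0


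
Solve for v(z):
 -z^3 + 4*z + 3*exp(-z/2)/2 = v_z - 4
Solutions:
 v(z) = C1 - z^4/4 + 2*z^2 + 4*z - 3*exp(-z/2)


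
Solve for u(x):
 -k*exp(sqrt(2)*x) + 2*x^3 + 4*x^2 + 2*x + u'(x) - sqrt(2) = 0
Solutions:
 u(x) = C1 + sqrt(2)*k*exp(sqrt(2)*x)/2 - x^4/2 - 4*x^3/3 - x^2 + sqrt(2)*x


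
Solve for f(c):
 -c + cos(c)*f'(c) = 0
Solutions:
 f(c) = C1 + Integral(c/cos(c), c)


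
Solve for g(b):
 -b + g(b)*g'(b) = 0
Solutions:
 g(b) = -sqrt(C1 + b^2)
 g(b) = sqrt(C1 + b^2)


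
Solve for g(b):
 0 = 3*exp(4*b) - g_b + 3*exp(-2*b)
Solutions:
 g(b) = C1 + 3*exp(4*b)/4 - 3*exp(-2*b)/2


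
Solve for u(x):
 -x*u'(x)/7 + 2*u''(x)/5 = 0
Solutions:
 u(x) = C1 + C2*erfi(sqrt(35)*x/14)


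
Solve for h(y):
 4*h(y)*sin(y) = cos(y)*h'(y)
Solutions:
 h(y) = C1/cos(y)^4


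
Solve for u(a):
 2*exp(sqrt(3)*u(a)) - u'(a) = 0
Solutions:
 u(a) = sqrt(3)*(2*log(-1/(C1 + 2*a)) - log(3))/6


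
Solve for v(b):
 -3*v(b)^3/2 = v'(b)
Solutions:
 v(b) = -sqrt(-1/(C1 - 3*b))
 v(b) = sqrt(-1/(C1 - 3*b))


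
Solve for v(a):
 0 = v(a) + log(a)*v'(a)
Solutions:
 v(a) = C1*exp(-li(a))


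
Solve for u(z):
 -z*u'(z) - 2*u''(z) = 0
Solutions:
 u(z) = C1 + C2*erf(z/2)


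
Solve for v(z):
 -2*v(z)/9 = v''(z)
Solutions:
 v(z) = C1*sin(sqrt(2)*z/3) + C2*cos(sqrt(2)*z/3)


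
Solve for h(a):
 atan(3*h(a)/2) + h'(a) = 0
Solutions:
 Integral(1/atan(3*_y/2), (_y, h(a))) = C1 - a


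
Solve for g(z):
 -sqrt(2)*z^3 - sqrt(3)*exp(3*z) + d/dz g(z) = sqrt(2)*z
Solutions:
 g(z) = C1 + sqrt(2)*z^4/4 + sqrt(2)*z^2/2 + sqrt(3)*exp(3*z)/3


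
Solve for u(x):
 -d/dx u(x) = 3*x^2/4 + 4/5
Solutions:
 u(x) = C1 - x^3/4 - 4*x/5


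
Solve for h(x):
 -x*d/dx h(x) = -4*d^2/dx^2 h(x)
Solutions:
 h(x) = C1 + C2*erfi(sqrt(2)*x/4)


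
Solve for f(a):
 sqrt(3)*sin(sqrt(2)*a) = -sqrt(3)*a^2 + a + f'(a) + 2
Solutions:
 f(a) = C1 + sqrt(3)*a^3/3 - a^2/2 - 2*a - sqrt(6)*cos(sqrt(2)*a)/2


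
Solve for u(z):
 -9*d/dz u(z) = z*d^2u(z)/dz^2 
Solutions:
 u(z) = C1 + C2/z^8


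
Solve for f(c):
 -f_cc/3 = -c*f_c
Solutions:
 f(c) = C1 + C2*erfi(sqrt(6)*c/2)


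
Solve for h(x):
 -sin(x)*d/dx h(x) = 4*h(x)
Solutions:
 h(x) = C1*(cos(x)^2 + 2*cos(x) + 1)/(cos(x)^2 - 2*cos(x) + 1)


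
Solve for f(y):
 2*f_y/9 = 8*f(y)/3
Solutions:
 f(y) = C1*exp(12*y)


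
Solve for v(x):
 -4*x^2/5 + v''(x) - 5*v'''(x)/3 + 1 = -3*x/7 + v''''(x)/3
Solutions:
 v(x) = C1 + C2*x + C3*exp(x*(-5 + sqrt(37))/2) + C4*exp(-x*(5 + sqrt(37))/2) + x^4/15 + 47*x^3/126 + 514*x^2/315


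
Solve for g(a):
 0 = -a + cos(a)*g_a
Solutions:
 g(a) = C1 + Integral(a/cos(a), a)


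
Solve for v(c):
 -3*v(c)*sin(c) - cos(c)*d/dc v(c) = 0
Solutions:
 v(c) = C1*cos(c)^3


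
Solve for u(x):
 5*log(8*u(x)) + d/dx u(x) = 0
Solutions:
 Integral(1/(log(_y) + 3*log(2)), (_y, u(x)))/5 = C1 - x


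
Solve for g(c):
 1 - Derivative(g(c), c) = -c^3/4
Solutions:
 g(c) = C1 + c^4/16 + c


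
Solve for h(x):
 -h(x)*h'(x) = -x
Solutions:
 h(x) = -sqrt(C1 + x^2)
 h(x) = sqrt(C1 + x^2)


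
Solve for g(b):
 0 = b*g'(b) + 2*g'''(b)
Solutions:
 g(b) = C1 + Integral(C2*airyai(-2^(2/3)*b/2) + C3*airybi(-2^(2/3)*b/2), b)


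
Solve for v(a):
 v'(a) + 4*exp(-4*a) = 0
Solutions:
 v(a) = C1 + exp(-4*a)


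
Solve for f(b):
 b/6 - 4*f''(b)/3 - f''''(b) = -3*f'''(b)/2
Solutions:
 f(b) = C1 + C2*b + b^3/48 + 9*b^2/128 + (C3*sin(sqrt(111)*b/12) + C4*cos(sqrt(111)*b/12))*exp(3*b/4)


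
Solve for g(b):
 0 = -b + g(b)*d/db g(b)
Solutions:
 g(b) = -sqrt(C1 + b^2)
 g(b) = sqrt(C1 + b^2)


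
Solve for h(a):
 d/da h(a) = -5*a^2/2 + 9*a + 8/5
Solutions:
 h(a) = C1 - 5*a^3/6 + 9*a^2/2 + 8*a/5


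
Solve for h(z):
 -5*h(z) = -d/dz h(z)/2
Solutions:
 h(z) = C1*exp(10*z)


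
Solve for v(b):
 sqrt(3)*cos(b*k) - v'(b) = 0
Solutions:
 v(b) = C1 + sqrt(3)*sin(b*k)/k


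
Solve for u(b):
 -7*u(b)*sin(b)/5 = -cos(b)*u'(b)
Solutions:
 u(b) = C1/cos(b)^(7/5)


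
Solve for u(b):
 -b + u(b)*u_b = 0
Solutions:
 u(b) = -sqrt(C1 + b^2)
 u(b) = sqrt(C1 + b^2)


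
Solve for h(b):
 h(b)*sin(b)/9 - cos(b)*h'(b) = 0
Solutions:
 h(b) = C1/cos(b)^(1/9)


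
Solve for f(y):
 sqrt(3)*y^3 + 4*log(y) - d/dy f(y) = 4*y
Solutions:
 f(y) = C1 + sqrt(3)*y^4/4 - 2*y^2 + 4*y*log(y) - 4*y


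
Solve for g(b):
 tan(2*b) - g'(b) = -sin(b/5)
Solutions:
 g(b) = C1 - log(cos(2*b))/2 - 5*cos(b/5)


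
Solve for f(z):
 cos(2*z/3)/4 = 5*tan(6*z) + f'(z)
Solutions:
 f(z) = C1 + 5*log(cos(6*z))/6 + 3*sin(2*z/3)/8


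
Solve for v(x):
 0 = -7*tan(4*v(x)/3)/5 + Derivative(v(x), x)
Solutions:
 v(x) = -3*asin(C1*exp(28*x/15))/4 + 3*pi/4
 v(x) = 3*asin(C1*exp(28*x/15))/4


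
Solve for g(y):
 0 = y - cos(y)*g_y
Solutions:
 g(y) = C1 + Integral(y/cos(y), y)


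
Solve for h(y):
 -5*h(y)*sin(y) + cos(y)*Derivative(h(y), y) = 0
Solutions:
 h(y) = C1/cos(y)^5


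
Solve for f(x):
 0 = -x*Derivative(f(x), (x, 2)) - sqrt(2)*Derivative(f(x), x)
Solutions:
 f(x) = C1 + C2*x^(1 - sqrt(2))


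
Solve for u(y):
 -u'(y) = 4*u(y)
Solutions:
 u(y) = C1*exp(-4*y)


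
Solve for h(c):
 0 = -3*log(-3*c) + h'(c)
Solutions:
 h(c) = C1 + 3*c*log(-c) + 3*c*(-1 + log(3))


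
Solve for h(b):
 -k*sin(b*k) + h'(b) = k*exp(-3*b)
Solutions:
 h(b) = C1 - k*exp(-3*b)/3 - cos(b*k)


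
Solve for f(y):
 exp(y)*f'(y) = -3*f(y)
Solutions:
 f(y) = C1*exp(3*exp(-y))


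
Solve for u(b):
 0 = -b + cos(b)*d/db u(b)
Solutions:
 u(b) = C1 + Integral(b/cos(b), b)


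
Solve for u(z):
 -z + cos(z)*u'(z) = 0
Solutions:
 u(z) = C1 + Integral(z/cos(z), z)


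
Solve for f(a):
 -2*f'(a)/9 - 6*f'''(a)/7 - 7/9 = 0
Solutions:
 f(a) = C1 + C2*sin(sqrt(21)*a/9) + C3*cos(sqrt(21)*a/9) - 7*a/2


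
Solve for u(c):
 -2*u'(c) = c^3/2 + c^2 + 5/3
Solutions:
 u(c) = C1 - c^4/16 - c^3/6 - 5*c/6


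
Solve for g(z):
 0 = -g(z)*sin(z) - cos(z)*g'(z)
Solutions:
 g(z) = C1*cos(z)


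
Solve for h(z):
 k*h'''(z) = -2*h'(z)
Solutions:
 h(z) = C1 + C2*exp(-sqrt(2)*z*sqrt(-1/k)) + C3*exp(sqrt(2)*z*sqrt(-1/k))


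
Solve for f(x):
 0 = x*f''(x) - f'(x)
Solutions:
 f(x) = C1 + C2*x^2


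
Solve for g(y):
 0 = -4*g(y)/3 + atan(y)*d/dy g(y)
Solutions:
 g(y) = C1*exp(4*Integral(1/atan(y), y)/3)


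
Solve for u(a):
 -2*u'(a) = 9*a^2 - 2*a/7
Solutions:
 u(a) = C1 - 3*a^3/2 + a^2/14


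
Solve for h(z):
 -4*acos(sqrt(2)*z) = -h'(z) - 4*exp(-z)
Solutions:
 h(z) = C1 + 4*z*acos(sqrt(2)*z) - 2*sqrt(2)*sqrt(1 - 2*z^2) + 4*exp(-z)


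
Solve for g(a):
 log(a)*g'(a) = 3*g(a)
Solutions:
 g(a) = C1*exp(3*li(a))


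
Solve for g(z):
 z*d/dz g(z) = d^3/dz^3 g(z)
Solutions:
 g(z) = C1 + Integral(C2*airyai(z) + C3*airybi(z), z)


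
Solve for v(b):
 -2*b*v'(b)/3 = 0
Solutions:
 v(b) = C1


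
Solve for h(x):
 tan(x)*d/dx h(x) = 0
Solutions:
 h(x) = C1


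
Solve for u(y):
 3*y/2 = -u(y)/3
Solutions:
 u(y) = -9*y/2


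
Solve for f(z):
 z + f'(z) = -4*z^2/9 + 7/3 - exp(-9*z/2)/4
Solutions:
 f(z) = C1 - 4*z^3/27 - z^2/2 + 7*z/3 + exp(-9*z/2)/18


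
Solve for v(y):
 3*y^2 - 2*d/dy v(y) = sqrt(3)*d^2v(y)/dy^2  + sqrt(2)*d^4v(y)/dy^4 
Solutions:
 v(y) = C1 + C2*exp(y*(-6^(5/6)/(3*sqrt(2) + sqrt(sqrt(6) + 18))^(1/3) + 6^(2/3)*(3*sqrt(2) + sqrt(sqrt(6) + 18))^(1/3))/12)*sin(y*(2^(5/6)*3^(1/3)/(3*sqrt(2) + sqrt(sqrt(6) + 18))^(1/3) + 2^(2/3)*3^(1/6)*(3*sqrt(2) + sqrt(sqrt(6) + 18))^(1/3))/4) + C3*exp(y*(-6^(5/6)/(3*sqrt(2) + sqrt(sqrt(6) + 18))^(1/3) + 6^(2/3)*(3*sqrt(2) + sqrt(sqrt(6) + 18))^(1/3))/12)*cos(y*(2^(5/6)*3^(1/3)/(3*sqrt(2) + sqrt(sqrt(6) + 18))^(1/3) + 2^(2/3)*3^(1/6)*(3*sqrt(2) + sqrt(sqrt(6) + 18))^(1/3))/4) + C4*exp(-y*(-6^(5/6)/(3*sqrt(2) + sqrt(sqrt(6) + 18))^(1/3) + 6^(2/3)*(3*sqrt(2) + sqrt(sqrt(6) + 18))^(1/3))/6) + y^3/2 - 3*sqrt(3)*y^2/4 + 9*y/4


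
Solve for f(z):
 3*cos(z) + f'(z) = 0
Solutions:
 f(z) = C1 - 3*sin(z)


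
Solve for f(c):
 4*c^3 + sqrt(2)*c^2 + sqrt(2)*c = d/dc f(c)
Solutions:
 f(c) = C1 + c^4 + sqrt(2)*c^3/3 + sqrt(2)*c^2/2


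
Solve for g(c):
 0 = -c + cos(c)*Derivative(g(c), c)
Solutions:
 g(c) = C1 + Integral(c/cos(c), c)


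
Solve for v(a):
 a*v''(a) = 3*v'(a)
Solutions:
 v(a) = C1 + C2*a^4


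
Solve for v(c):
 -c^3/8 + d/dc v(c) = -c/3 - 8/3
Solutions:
 v(c) = C1 + c^4/32 - c^2/6 - 8*c/3


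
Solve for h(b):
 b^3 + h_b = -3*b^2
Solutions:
 h(b) = C1 - b^4/4 - b^3


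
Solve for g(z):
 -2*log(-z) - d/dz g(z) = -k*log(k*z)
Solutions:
 g(z) = C1 + z*(k - 2)*log(-z) + z*(k*log(-k) - k + 2)


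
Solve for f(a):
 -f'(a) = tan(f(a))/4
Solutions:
 f(a) = pi - asin(C1*exp(-a/4))
 f(a) = asin(C1*exp(-a/4))


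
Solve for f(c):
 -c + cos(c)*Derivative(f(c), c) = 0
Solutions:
 f(c) = C1 + Integral(c/cos(c), c)


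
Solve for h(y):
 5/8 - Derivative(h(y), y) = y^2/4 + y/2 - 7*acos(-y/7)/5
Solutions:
 h(y) = C1 - y^3/12 - y^2/4 + 7*y*acos(-y/7)/5 + 5*y/8 + 7*sqrt(49 - y^2)/5


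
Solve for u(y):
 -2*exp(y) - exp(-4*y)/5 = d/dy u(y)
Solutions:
 u(y) = C1 - 2*exp(y) + exp(-4*y)/20


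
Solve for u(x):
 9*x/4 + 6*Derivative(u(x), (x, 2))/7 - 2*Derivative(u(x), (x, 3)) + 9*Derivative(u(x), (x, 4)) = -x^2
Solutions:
 u(x) = C1 + C2*x - 7*x^4/72 - 581*x^3/432 + 1225*x^2/432 + (C3*sin(sqrt(329)*x/63) + C4*cos(sqrt(329)*x/63))*exp(x/9)


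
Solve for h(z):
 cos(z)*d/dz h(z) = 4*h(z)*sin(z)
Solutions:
 h(z) = C1/cos(z)^4


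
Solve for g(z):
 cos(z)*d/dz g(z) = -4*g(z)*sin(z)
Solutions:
 g(z) = C1*cos(z)^4


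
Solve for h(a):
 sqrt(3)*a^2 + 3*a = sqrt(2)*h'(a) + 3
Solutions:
 h(a) = C1 + sqrt(6)*a^3/6 + 3*sqrt(2)*a^2/4 - 3*sqrt(2)*a/2


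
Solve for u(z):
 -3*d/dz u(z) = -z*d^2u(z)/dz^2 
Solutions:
 u(z) = C1 + C2*z^4


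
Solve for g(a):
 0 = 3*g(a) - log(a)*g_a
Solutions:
 g(a) = C1*exp(3*li(a))


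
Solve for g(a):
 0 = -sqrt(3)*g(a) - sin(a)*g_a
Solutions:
 g(a) = C1*(cos(a) + 1)^(sqrt(3)/2)/(cos(a) - 1)^(sqrt(3)/2)


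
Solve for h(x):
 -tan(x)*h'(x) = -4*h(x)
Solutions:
 h(x) = C1*sin(x)^4


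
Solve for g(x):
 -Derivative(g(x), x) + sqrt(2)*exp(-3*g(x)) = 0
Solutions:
 g(x) = log(C1 + 3*sqrt(2)*x)/3
 g(x) = log((-3^(1/3) - 3^(5/6)*I)*(C1 + sqrt(2)*x)^(1/3)/2)
 g(x) = log((-3^(1/3) + 3^(5/6)*I)*(C1 + sqrt(2)*x)^(1/3)/2)


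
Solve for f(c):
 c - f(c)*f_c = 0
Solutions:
 f(c) = -sqrt(C1 + c^2)
 f(c) = sqrt(C1 + c^2)


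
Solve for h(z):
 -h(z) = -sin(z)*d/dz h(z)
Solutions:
 h(z) = C1*sqrt(cos(z) - 1)/sqrt(cos(z) + 1)


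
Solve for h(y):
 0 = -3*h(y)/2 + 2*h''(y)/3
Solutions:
 h(y) = C1*exp(-3*y/2) + C2*exp(3*y/2)


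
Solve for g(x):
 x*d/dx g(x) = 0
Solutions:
 g(x) = C1


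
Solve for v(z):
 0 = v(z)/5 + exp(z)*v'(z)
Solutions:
 v(z) = C1*exp(exp(-z)/5)


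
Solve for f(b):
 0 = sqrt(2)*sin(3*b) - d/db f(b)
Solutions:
 f(b) = C1 - sqrt(2)*cos(3*b)/3


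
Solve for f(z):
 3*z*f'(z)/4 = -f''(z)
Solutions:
 f(z) = C1 + C2*erf(sqrt(6)*z/4)


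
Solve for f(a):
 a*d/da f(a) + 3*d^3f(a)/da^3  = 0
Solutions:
 f(a) = C1 + Integral(C2*airyai(-3^(2/3)*a/3) + C3*airybi(-3^(2/3)*a/3), a)


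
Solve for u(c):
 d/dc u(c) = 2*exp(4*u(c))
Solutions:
 u(c) = log(-(-1/(C1 + 8*c))^(1/4))
 u(c) = log(-1/(C1 + 8*c))/4
 u(c) = log(-I*(-1/(C1 + 8*c))^(1/4))
 u(c) = log(I*(-1/(C1 + 8*c))^(1/4))


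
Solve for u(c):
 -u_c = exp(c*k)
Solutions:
 u(c) = C1 - exp(c*k)/k


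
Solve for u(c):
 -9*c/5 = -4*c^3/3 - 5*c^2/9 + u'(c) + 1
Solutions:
 u(c) = C1 + c^4/3 + 5*c^3/27 - 9*c^2/10 - c


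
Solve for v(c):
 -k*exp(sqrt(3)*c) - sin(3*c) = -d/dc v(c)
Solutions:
 v(c) = C1 + sqrt(3)*k*exp(sqrt(3)*c)/3 - cos(3*c)/3


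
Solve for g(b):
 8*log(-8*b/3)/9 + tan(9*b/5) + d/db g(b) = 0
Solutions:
 g(b) = C1 - 8*b*log(-b)/9 - 8*b*log(2)/3 + 8*b/9 + 8*b*log(3)/9 + 5*log(cos(9*b/5))/9


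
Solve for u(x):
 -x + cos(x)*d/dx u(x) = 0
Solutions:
 u(x) = C1 + Integral(x/cos(x), x)


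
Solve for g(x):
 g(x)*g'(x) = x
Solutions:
 g(x) = -sqrt(C1 + x^2)
 g(x) = sqrt(C1 + x^2)


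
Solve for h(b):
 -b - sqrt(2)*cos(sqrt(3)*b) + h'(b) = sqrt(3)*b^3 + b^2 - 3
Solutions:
 h(b) = C1 + sqrt(3)*b^4/4 + b^3/3 + b^2/2 - 3*b + sqrt(6)*sin(sqrt(3)*b)/3


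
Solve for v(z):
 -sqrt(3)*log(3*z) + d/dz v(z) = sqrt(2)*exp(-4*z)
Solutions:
 v(z) = C1 + sqrt(3)*z*log(z) + sqrt(3)*z*(-1 + log(3)) - sqrt(2)*exp(-4*z)/4


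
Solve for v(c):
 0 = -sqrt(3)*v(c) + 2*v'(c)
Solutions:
 v(c) = C1*exp(sqrt(3)*c/2)


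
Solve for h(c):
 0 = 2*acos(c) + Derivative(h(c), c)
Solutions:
 h(c) = C1 - 2*c*acos(c) + 2*sqrt(1 - c^2)


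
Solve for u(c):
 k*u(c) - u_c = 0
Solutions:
 u(c) = C1*exp(c*k)


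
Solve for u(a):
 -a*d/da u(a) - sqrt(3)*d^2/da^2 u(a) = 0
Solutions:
 u(a) = C1 + C2*erf(sqrt(2)*3^(3/4)*a/6)


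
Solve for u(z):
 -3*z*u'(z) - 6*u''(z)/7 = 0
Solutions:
 u(z) = C1 + C2*erf(sqrt(7)*z/2)


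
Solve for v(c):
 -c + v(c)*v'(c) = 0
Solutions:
 v(c) = -sqrt(C1 + c^2)
 v(c) = sqrt(C1 + c^2)


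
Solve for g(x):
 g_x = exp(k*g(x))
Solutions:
 g(x) = Piecewise((log(-1/(C1*k + k*x))/k, Ne(k, 0)), (nan, True))
 g(x) = Piecewise((C1 + x, Eq(k, 0)), (nan, True))


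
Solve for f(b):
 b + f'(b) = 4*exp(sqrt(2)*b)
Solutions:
 f(b) = C1 - b^2/2 + 2*sqrt(2)*exp(sqrt(2)*b)


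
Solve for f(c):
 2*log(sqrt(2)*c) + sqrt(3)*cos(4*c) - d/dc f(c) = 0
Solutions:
 f(c) = C1 + 2*c*log(c) - 2*c + c*log(2) + sqrt(3)*sin(4*c)/4


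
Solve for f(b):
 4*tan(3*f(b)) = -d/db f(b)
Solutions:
 f(b) = -asin(C1*exp(-12*b))/3 + pi/3
 f(b) = asin(C1*exp(-12*b))/3


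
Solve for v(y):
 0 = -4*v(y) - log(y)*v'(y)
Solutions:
 v(y) = C1*exp(-4*li(y))


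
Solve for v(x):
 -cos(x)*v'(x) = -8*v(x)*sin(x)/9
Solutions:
 v(x) = C1/cos(x)^(8/9)


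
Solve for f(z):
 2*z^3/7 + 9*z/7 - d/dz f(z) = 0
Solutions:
 f(z) = C1 + z^4/14 + 9*z^2/14


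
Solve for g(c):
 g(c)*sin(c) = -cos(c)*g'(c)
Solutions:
 g(c) = C1*cos(c)


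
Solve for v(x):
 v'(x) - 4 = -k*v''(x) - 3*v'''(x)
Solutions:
 v(x) = C1 + C2*exp(x*(-k + sqrt(k^2 - 12))/6) + C3*exp(-x*(k + sqrt(k^2 - 12))/6) + 4*x


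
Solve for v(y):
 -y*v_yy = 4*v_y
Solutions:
 v(y) = C1 + C2/y^3


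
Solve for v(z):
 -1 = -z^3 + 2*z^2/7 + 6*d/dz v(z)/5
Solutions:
 v(z) = C1 + 5*z^4/24 - 5*z^3/63 - 5*z/6


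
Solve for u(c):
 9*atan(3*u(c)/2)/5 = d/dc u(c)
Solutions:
 Integral(1/atan(3*_y/2), (_y, u(c))) = C1 + 9*c/5


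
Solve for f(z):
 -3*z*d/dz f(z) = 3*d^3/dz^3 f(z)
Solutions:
 f(z) = C1 + Integral(C2*airyai(-z) + C3*airybi(-z), z)


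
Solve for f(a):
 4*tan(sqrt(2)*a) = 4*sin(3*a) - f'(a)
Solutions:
 f(a) = C1 + 2*sqrt(2)*log(cos(sqrt(2)*a)) - 4*cos(3*a)/3


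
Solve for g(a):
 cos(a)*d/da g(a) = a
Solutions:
 g(a) = C1 + Integral(a/cos(a), a)


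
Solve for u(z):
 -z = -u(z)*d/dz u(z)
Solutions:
 u(z) = -sqrt(C1 + z^2)
 u(z) = sqrt(C1 + z^2)


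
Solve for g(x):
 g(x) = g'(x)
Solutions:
 g(x) = C1*exp(x)


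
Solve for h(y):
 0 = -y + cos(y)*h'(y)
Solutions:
 h(y) = C1 + Integral(y/cos(y), y)


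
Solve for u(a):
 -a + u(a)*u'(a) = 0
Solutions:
 u(a) = -sqrt(C1 + a^2)
 u(a) = sqrt(C1 + a^2)


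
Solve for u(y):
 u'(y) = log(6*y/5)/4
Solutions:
 u(y) = C1 + y*log(y)/4 - y*log(5)/4 - y/4 + y*log(6)/4


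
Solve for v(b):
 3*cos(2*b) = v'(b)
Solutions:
 v(b) = C1 + 3*sin(2*b)/2


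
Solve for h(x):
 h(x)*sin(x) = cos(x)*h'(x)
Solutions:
 h(x) = C1/cos(x)


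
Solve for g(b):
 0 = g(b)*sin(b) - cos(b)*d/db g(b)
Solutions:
 g(b) = C1/cos(b)


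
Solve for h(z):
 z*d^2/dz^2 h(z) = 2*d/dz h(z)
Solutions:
 h(z) = C1 + C2*z^3


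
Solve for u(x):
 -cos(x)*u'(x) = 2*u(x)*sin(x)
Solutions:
 u(x) = C1*cos(x)^2


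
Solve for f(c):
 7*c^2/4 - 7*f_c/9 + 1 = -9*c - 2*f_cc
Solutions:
 f(c) = C1 + C2*exp(7*c/18) + 3*c^3/4 + 81*c^2/7 + 2979*c/49


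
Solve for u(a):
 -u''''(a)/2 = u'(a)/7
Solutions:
 u(a) = C1 + C4*exp(-2^(1/3)*7^(2/3)*a/7) + (C2*sin(2^(1/3)*sqrt(3)*7^(2/3)*a/14) + C3*cos(2^(1/3)*sqrt(3)*7^(2/3)*a/14))*exp(2^(1/3)*7^(2/3)*a/14)


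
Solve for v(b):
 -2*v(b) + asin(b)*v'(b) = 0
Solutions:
 v(b) = C1*exp(2*Integral(1/asin(b), b))


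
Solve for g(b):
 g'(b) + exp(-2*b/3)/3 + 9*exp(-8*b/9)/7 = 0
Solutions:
 g(b) = C1 + exp(-2*b/3)/2 + 81*exp(-8*b/9)/56


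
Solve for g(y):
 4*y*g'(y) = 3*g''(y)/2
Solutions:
 g(y) = C1 + C2*erfi(2*sqrt(3)*y/3)


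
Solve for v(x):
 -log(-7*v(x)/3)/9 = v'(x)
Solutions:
 9*Integral(1/(log(-_y) - log(3) + log(7)), (_y, v(x))) = C1 - x


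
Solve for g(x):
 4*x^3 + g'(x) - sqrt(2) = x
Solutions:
 g(x) = C1 - x^4 + x^2/2 + sqrt(2)*x


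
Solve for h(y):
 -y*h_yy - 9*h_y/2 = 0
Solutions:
 h(y) = C1 + C2/y^(7/2)


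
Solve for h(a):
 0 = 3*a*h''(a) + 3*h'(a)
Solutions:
 h(a) = C1 + C2*log(a)


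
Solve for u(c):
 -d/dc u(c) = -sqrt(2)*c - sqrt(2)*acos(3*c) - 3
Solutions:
 u(c) = C1 + sqrt(2)*c^2/2 + 3*c + sqrt(2)*(c*acos(3*c) - sqrt(1 - 9*c^2)/3)


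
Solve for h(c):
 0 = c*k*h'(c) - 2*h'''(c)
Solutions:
 h(c) = C1 + Integral(C2*airyai(2^(2/3)*c*k^(1/3)/2) + C3*airybi(2^(2/3)*c*k^(1/3)/2), c)


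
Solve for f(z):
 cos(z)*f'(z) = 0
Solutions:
 f(z) = C1


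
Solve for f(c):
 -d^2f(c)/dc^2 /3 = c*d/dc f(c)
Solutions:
 f(c) = C1 + C2*erf(sqrt(6)*c/2)


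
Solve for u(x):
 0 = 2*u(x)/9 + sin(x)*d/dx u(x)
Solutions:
 u(x) = C1*(cos(x) + 1)^(1/9)/(cos(x) - 1)^(1/9)


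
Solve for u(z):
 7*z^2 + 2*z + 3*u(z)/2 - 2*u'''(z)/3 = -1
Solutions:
 u(z) = C3*exp(2^(1/3)*3^(2/3)*z/2) - 14*z^2/3 - 4*z/3 + (C1*sin(3*2^(1/3)*3^(1/6)*z/4) + C2*cos(3*2^(1/3)*3^(1/6)*z/4))*exp(-2^(1/3)*3^(2/3)*z/4) - 2/3


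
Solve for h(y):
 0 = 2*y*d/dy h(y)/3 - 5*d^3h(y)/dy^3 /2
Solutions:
 h(y) = C1 + Integral(C2*airyai(30^(2/3)*y/15) + C3*airybi(30^(2/3)*y/15), y)


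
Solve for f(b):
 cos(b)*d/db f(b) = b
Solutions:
 f(b) = C1 + Integral(b/cos(b), b)


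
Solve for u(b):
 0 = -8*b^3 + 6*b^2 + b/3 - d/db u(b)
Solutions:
 u(b) = C1 - 2*b^4 + 2*b^3 + b^2/6


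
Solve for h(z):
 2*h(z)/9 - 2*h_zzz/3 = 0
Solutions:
 h(z) = C3*exp(3^(2/3)*z/3) + (C1*sin(3^(1/6)*z/2) + C2*cos(3^(1/6)*z/2))*exp(-3^(2/3)*z/6)


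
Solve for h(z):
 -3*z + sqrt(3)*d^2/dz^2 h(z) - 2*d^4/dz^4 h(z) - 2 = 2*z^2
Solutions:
 h(z) = C1 + C2*z + C3*exp(-sqrt(2)*3^(1/4)*z/2) + C4*exp(sqrt(2)*3^(1/4)*z/2) + sqrt(3)*z^4/18 + sqrt(3)*z^3/6 + z^2*(sqrt(3) + 4)/3


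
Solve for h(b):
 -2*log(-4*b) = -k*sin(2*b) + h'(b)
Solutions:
 h(b) = C1 - 2*b*log(-b) - 4*b*log(2) + 2*b - k*cos(2*b)/2


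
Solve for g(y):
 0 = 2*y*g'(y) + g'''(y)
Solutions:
 g(y) = C1 + Integral(C2*airyai(-2^(1/3)*y) + C3*airybi(-2^(1/3)*y), y)


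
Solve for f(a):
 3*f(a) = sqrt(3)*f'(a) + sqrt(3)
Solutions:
 f(a) = C1*exp(sqrt(3)*a) + sqrt(3)/3
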